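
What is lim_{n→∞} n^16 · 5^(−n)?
lim = 0

Exponentials with base > 1 dominate every fixed polynomial: for any fixed c, n^c / 5^n → 0 as n → ∞ (e.g. by the ratio test, or by writing 5^n = e^(n ln 5) and noting e^(n ln 5) / n^c → ∞). Hence n^16 · 5^(−n) = n^16 / 5^n → 0.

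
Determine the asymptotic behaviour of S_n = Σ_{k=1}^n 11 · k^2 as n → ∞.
S_n ~ 11 · n^3 / 3

By integral comparison (Euler-Maclaurin), Σ_{k=1}^n 11 · k^2 = 11 · ∫_0^n x^2 dx + O(n^2) = 11 · n^3/3 + O(n^2). (Equivalently, Faulhaber's formula gives the same leading term.)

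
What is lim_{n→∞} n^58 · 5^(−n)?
lim = 0

Exponentials with base > 1 dominate every fixed polynomial: for any fixed c, n^c / 5^n → 0 as n → ∞ (e.g. by the ratio test, or by writing 5^n = e^(n ln 5) and noting e^(n ln 5) / n^c → ∞). Hence n^58 · 5^(−n) = n^58 / 5^n → 0.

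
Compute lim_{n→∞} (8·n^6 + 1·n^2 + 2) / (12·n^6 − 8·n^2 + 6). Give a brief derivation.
lim = 8/12 = 2/3

For large n the leading n^6 terms dominate both numerator and denominator. Dividing top and bottom by n^6, every other term tends to 0, leaving 8/12 = 2/3.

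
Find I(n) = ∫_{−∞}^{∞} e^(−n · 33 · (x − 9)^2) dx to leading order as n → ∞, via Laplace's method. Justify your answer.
I(n) = sqrt(π/(33n))

Here φ(x) = 33 · (x − 9)^2 has its unique minimum at x* = 9 with φ(x*) = 0 and φ''(x*) = 66. Laplace's method gives
  I(n) ~ e^(−n φ(x*)) · sqrt(2π / (n · φ''(x*))) = sqrt(2π / (66n)) = sqrt(π/(33n)).
This is exact: substituting u = (x − 9)·sqrt(33n) gives I(n) = (1/sqrt(33n)) ∫_{−∞}^{∞} e^(−u^2) du = sqrt(π/(33n)).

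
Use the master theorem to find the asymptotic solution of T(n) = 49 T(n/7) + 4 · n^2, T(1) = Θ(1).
T(n) = Θ(n^2 log n)

log_7 49 = 2, and f(n) = 4 · n^2 = Θ(n^(log_7 49)). This is Case 2 of the master theorem: T(n) = Θ(f(n) · log n) = Θ(n^2 log n).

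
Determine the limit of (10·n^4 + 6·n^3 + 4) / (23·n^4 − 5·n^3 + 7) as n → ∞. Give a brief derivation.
lim = 10/23

For large n the leading n^4 terms dominate both numerator and denominator. Dividing top and bottom by n^4, every other term tends to 0, leaving 10/23.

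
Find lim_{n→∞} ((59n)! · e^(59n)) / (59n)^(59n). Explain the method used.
lim = ∞

Stirling: (59n)! ~ sqrt(2π·59n) · (59n/e)^(59n). Hence
  (59n)! · e^(59n) / (59n)^(59n) ~ sqrt(2π·59n) = sqrt(2π·59) · sqrt(n) → ∞.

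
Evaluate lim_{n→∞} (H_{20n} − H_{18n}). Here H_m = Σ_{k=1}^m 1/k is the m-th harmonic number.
lim = ln(20/18) = ln(10/9)

Euler-Maclaurin gives H_m = ln m + γ + 1/(2m) + O(1/m^2). The γ and O(1/m) terms cancel in the difference:
  H_{20n} − H_{18n} = ln(20n) − ln(18n) + O(1/n) = ln(20/18) + O(1/n).
Hence the limit is ln(20/18) = ln(10/9).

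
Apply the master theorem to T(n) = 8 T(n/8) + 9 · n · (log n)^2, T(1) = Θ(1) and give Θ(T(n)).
T(n) = Θ(n · (log n)^3)

Here log_8 8 = 1 and f(n) = 9 · n · (log n)^2 = Θ(n^(log_8 8) · (log n)^2). This is the extended Case 2 of the master theorem (f matches the critical exponent up to log factors), giving T(n) = Θ(n^(log_8 8) · (log n)^(2+1)) = Θ(n · (log n)^3).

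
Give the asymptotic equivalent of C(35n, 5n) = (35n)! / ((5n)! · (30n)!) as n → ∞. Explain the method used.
C(35n, 5n) ~ (823543/46656)^(5n) · sqrt(7/(12π·5n))

Write N = 5n. Apply Stirling to each factorial:
  (7N)! ~ sqrt(2π·7N) · (7N/e)^(7N),
  N! ~ sqrt(2π N) · (N/e)^N,
  (6N)! ~ sqrt(2π·6N) · (6N/e)^(6N).
The exponential factors combine to (7N)^(7N) / (N^N · (6N)^(6N)) = 7^(7N)/6^(6N) = (7^7/6^6)^N = (823543/46656)^N.
The square-root prefactors combine to sqrt(2π·7N) / (sqrt(2π N)·sqrt(2π·6N)) = sqrt(7 / (2π·6·N)) = sqrt(7/(12π·5n)).
Substituting N = 5n: C(35n, 5n) ~ (823543/46656)^(5n) · sqrt(7/(12π·5n)).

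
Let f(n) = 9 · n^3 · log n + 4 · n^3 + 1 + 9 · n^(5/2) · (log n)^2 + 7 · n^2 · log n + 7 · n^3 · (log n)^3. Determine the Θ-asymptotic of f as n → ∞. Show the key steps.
f(n) ∈ Θ(n^3 · (log n)^3)

Compare the terms by growth order. For large n, n^a · (log n)^b dominates n^a' · (log n)^b' iff a > a', or (a = a' and b > b'). Ranking the 6 terms shows the dominant one is 7 · n^3 · (log n)^3. Hence f(n) ∈ Θ(n^3 · (log n)^3).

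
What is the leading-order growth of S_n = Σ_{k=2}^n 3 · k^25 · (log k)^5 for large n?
S_n ~ 3 · n^26 · (log n)^5 / 26

By integral comparison, S_n = ∫_1^n 3 · x^25 · (log x)^5 dx + O(n^25 · (log n)^5). For the integral, the leading term of ∫_1^n x^25 (log x)^5 dx is n^26/26 · (log n)^5 (by repeated integration by parts; each step lowers the log-exponent and produces a relatively O(1/log n) correction). Hence S_n ~ 3 · n^26 · (log n)^5 / 26.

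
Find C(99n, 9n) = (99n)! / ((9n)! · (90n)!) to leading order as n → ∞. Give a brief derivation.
C(99n, 9n) ~ (285311670611/10000000000)^(9n) · sqrt(11/(20π·9n))

Write N = 9n. Apply Stirling to each factorial:
  (11N)! ~ sqrt(2π·11N) · (11N/e)^(11N),
  N! ~ sqrt(2π N) · (N/e)^N,
  (10N)! ~ sqrt(2π·10N) · (10N/e)^(10N).
The exponential factors combine to (11N)^(11N) / (N^N · (10N)^(10N)) = 11^(11N)/10^(10N) = (11^11/10^10)^N = (285311670611/10000000000)^N.
The square-root prefactors combine to sqrt(2π·11N) / (sqrt(2π N)·sqrt(2π·10N)) = sqrt(11 / (2π·10·N)) = sqrt(11/(20π·9n)).
Substituting N = 9n: C(99n, 9n) ~ (285311670611/10000000000)^(9n) · sqrt(11/(20π·9n)).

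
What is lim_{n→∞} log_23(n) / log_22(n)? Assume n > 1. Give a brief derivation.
lim = ln(22) / ln(23) = log_23(22)

Change of base: log_23(n) = ln n / ln 23 and log_22(n) = ln n / ln 22. The ratio is (ln n / ln 23) · (ln 22 / ln n) = ln 22 / ln 23, a constant independent of n. So the limit is ln 22 / ln 23 = log_23(22).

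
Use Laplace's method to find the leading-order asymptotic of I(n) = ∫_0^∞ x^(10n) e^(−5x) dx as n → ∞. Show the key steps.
I(n) ~ (sqrt(2π·10n) / 5) · (10n/(5e))^(10n)

Write the integrand as exp(10n ln x − 5x) and set f(x) = 10n ln x − 5x. Then f'(x) = 10n/x − 5 = 0 at x* = 10n/5, and f''(x*) = −10n/x*^2 = −5^2/(10n). Laplace's method (interior maximum) gives
  I(n) ~ e^(f(x*)) · sqrt(2π / |f''(x*)|)
        = exp(10n ln(10n/5) − 10n) · sqrt(2π · 10n / 5^2)
        = (10n/5)^(10n) e^(−10n) · sqrt(2π·10n) / 5
        = (sqrt(2π·10n) / 5) · (10n/(5e))^(10n).
This matches Γ(10n+1)/5^(10n+1) with Stirling applied to Γ.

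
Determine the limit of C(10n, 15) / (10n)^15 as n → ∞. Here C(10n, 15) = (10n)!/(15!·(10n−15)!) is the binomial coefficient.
lim = 1/15! = 1/1307674368000

With N = 10n → ∞: C(N, 15) / N^15 = [N(N−1)…(N−14)] / (15! · N^15) = (1/15!) · 1 · (1 − 1/(10n)) · … · (1 − 14/(10n)). Each factor → 1 as N → ∞, so the limit is 1/15! = 1/1307674368000.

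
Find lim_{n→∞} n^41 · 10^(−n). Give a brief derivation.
lim = 0

Exponentials with base > 1 dominate every fixed polynomial: for any fixed c, n^c / 10^n → 0 as n → ∞ (e.g. by the ratio test, or by writing 10^n = e^(n ln 10) and noting e^(n ln 10) / n^c → ∞). Hence n^41 · 10^(−n) = n^41 / 10^n → 0.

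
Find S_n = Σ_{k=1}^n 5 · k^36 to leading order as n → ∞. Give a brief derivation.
S_n ~ 5 · n^37 / 37

By integral comparison (Euler-Maclaurin), Σ_{k=1}^n 5 · k^36 = 5 · ∫_0^n x^36 dx + O(n^36) = 5 · n^37/37 + O(n^36). (Equivalently, Faulhaber's formula gives the same leading term.)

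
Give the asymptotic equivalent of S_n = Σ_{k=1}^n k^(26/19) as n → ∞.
S_n ~ (19/45) · n^(45/19)

Integral comparison: Σ_{k=1}^n k^(26/19) = ∫_0^n x^(26/19) dx + O(n^(26/19)). The integral is n^(1 + 26/19) / (1 + 26/19) = n^((26+19)/19) / ((26+19)/19) = (19/45) · n^(45/19).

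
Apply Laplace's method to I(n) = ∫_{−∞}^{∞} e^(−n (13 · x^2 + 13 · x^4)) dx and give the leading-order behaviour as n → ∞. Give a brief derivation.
I(n) ~ sqrt(π/(13n))

φ(x) = 13 · x^2 + 13 · x^4 has its unique global minimum at x* = 0 (since φ'(x) = 26x + 52x^3 = 0 only at x = 0 for real x with both coefficients positive, and φ → ∞ as |x| → ∞). At x* = 0, φ(0) = 0 and φ''(0) = 26. Laplace's method then gives
  I(n) ~ sqrt(2π / (n · φ''(0))) · e^(−n φ(0)) = sqrt(2π / (26n)) = sqrt(π/(13n)).
The 13 · x^4 term contributes only at subleading order (an O(1/n) relative correction).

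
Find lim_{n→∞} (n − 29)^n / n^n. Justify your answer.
lim = e^(−29)

Rewrite as (1 − 29/n)^(n). By the standard limit (1 + x/n)^n → e^x, we have (1 − 29/n)^n → e^(−29), and raising to the 1st power gives e^(−29).
More precisely, ln[(1 − 29/n)^(n)] = n · ln(1 − 29/n) = n · (-29/n + O(1/n^2)) = -29 + O(1/n) → -29.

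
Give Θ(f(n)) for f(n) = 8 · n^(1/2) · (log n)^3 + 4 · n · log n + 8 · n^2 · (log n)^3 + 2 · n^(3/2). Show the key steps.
f(n) ∈ Θ(n^2 · (log n)^3)

Compare the terms by growth order. For large n, n^a · (log n)^b dominates n^a' · (log n)^b' iff a > a', or (a = a' and b > b'). Ranking the 4 terms shows the dominant one is 8 · n^2 · (log n)^3. Hence f(n) ∈ Θ(n^2 · (log n)^3).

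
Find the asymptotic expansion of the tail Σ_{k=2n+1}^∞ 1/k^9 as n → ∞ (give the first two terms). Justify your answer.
Σ_{k>2n} 1/k^9 = 1/(8 · (2n)^8) − 1/(2 · (2n)^9) + O(1/(2n)^10)

Compare to the integral: ∫_{2n}^∞ x^(−9) dx = [−x^(−8)/8]_{2n}^∞ = 1/((9−1)·(2n)^8). The Euler-Maclaurin correction adds −f(2n)/2 = −1/(2·(2n)^9). Euler-Maclaurin then gives
  Σ_{k>2n} 1/k^9 = ∫_{2n}^∞ dx/x^9 − 1/(2·(2n)^9) + O(1/(2n)^10).
(Equivalently this is ζ(9) − Σ_{k≤2n} 1/k^9.)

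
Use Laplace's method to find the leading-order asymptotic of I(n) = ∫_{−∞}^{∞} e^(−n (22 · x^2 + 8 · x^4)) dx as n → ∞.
I(n) ~ sqrt(π/(22n))

φ(x) = 22 · x^2 + 8 · x^4 has its unique global minimum at x* = 0 (since φ'(x) = 44x + 32x^3 = 0 only at x = 0 for real x with both coefficients positive, and φ → ∞ as |x| → ∞). At x* = 0, φ(0) = 0 and φ''(0) = 44. Laplace's method then gives
  I(n) ~ sqrt(2π / (n · φ''(0))) · e^(−n φ(0)) = sqrt(2π / (44n)) = sqrt(π/(22n)).
The 8 · x^4 term contributes only at subleading order (an O(1/n) relative correction).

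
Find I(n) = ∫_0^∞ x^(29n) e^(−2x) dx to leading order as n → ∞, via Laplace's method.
I(n) ~ (sqrt(2π·29n) / 2) · (29n/(2e))^(29n)

Write the integrand as exp(29n ln x − 2x) and set f(x) = 29n ln x − 2x. Then f'(x) = 29n/x − 2 = 0 at x* = 29n/2, and f''(x*) = −29n/x*^2 = −2^2/(29n). Laplace's method (interior maximum) gives
  I(n) ~ e^(f(x*)) · sqrt(2π / |f''(x*)|)
        = exp(29n ln(29n/2) − 29n) · sqrt(2π · 29n / 2^2)
        = (29n/2)^(29n) e^(−29n) · sqrt(2π·29n) / 2
        = (sqrt(2π·29n) / 2) · (29n/(2e))^(29n).
This matches Γ(29n+1)/2^(29n+1) with Stirling applied to Γ.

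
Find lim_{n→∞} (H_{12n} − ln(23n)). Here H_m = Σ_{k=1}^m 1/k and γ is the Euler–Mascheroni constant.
lim = ln(12/23) + γ

By Euler-Maclaurin, H_m = ln m + γ + O(1/m). So
  H_{12n} − ln(23n) = ln(12n) + γ − ln(23n) + O(1/n)
                       = ln(12/23) + γ + O(1/n).
Hence the limit is ln(12/23) + γ.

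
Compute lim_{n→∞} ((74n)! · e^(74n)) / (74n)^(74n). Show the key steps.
lim = ∞

Stirling: (74n)! ~ sqrt(2π·74n) · (74n/e)^(74n). Hence
  (74n)! · e^(74n) / (74n)^(74n) ~ sqrt(2π·74n) = sqrt(2π·74) · sqrt(n) → ∞.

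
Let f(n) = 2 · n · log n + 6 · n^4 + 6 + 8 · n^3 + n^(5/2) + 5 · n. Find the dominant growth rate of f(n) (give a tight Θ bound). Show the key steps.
f(n) ∈ Θ(n^4)

Compare the terms by growth order. For large n, n^a · (log n)^b dominates n^a' · (log n)^b' iff a > a', or (a = a' and b > b'). Ranking the 6 terms shows the dominant one is 6 · n^4. Hence f(n) ∈ Θ(n^4).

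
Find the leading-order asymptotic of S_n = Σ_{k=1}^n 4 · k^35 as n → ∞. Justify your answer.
S_n ~ n^36 / 9

By integral comparison (Euler-Maclaurin), Σ_{k=1}^n 4 · k^35 = 4 · ∫_0^n x^35 dx + O(n^35) = 4 · n^36/36 = n^36 / 9 + O(n^35). (Equivalently, Faulhaber's formula gives the same leading term.)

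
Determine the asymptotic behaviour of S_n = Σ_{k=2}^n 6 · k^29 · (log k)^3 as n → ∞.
S_n ~ n^30 · (log n)^3 / 5

By integral comparison, S_n = ∫_1^n 6 · x^29 · (log x)^3 dx + O(n^29 · (log n)^3). For the integral, the leading term of ∫_1^n x^29 (log x)^3 dx is n^30/30 · (log n)^3 (by repeated integration by parts; each step lowers the log-exponent and produces a relatively O(1/log n) correction). Hence S_n ~ n^30 · (log n)^3 / 5.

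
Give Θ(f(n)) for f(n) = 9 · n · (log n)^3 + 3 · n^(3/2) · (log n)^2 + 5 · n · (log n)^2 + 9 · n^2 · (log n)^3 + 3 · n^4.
f(n) ∈ Θ(n^4)

Compare the terms by growth order. For large n, n^a · (log n)^b dominates n^a' · (log n)^b' iff a > a', or (a = a' and b > b'). Ranking the 5 terms shows the dominant one is 3 · n^4. Hence f(n) ∈ Θ(n^4).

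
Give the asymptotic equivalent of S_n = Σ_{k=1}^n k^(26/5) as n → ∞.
S_n ~ (5/31) · n^(31/5)

Integral comparison: Σ_{k=1}^n k^(26/5) = ∫_0^n x^(26/5) dx + O(n^(26/5)). The integral is n^(1 + 26/5) / (1 + 26/5) = n^((26+5)/5) / ((26+5)/5) = (5/31) · n^(31/5).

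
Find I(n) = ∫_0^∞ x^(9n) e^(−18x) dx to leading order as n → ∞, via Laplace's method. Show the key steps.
I(n) ~ (sqrt(2π·9n) / 18) · (9n/(18e))^(9n)

Write the integrand as exp(9n ln x − 18x) and set f(x) = 9n ln x − 18x. Then f'(x) = 9n/x − 18 = 0 at x* = 9n/18, and f''(x*) = −9n/x*^2 = −18^2/(9n). Laplace's method (interior maximum) gives
  I(n) ~ e^(f(x*)) · sqrt(2π / |f''(x*)|)
        = exp(9n ln(9n/18) − 9n) · sqrt(2π · 9n / 18^2)
        = (9n/18)^(9n) e^(−9n) · sqrt(2π·9n) / 18
        = (sqrt(2π·9n) / 18) · (9n/(18e))^(9n).
This matches Γ(9n+1)/18^(9n+1) with Stirling applied to Γ.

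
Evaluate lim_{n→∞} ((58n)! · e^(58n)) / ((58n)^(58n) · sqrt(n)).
lim = sqrt(2π·58)

Stirling: (58n)! ~ sqrt(2π·58n) · (58n/e)^(58n). Hence
  (58n)! · e^(58n) / (58n)^(58n) ~ sqrt(2π·58n).
Dividing by sqrt(n): sqrt(2π·58n) / sqrt(n) = sqrt(2π·58) · n^((1−1)/2), so the limit is sqrt(2π·58).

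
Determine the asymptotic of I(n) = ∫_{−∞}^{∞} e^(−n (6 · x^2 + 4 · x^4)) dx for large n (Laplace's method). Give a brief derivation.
I(n) ~ sqrt(π/(6n))

φ(x) = 6 · x^2 + 4 · x^4 has its unique global minimum at x* = 0 (since φ'(x) = 12x + 16x^3 = 0 only at x = 0 for real x with both coefficients positive, and φ → ∞ as |x| → ∞). At x* = 0, φ(0) = 0 and φ''(0) = 12. Laplace's method then gives
  I(n) ~ sqrt(2π / (n · φ''(0))) · e^(−n φ(0)) = sqrt(2π / (12n)) = sqrt(π/(6n)).
The 4 · x^4 term contributes only at subleading order (an O(1/n) relative correction).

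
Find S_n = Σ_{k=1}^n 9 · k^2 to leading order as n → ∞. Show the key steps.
S_n ~ 3 · n^3

By integral comparison (Euler-Maclaurin), Σ_{k=1}^n 9 · k^2 = 9 · ∫_0^n x^2 dx + O(n^2) = 9 · n^3/3 = 3 · n^3 + O(n^2). (Equivalently, Faulhaber's formula gives the same leading term.)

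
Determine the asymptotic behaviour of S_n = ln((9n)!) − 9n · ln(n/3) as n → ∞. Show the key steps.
S_n ~ 9n · (ln 27 − 1) + O(ln n)

Stirling: ln((9n)!) = 9n ln(9n) − 9n + O(ln n).
  S_n = 9n ln(9n) − 9n − 9n ln(n/3) + O(ln n)
      = 9n ln(9n) − 9n ln n + 9n ln 3 − 9n + O(ln n)
      = 9n ln 9 + 9n ln 3 − 9n + O(ln n)
      = 9n (ln 27 − 1) + O(ln n).
Numerically ln(27) − 1 ≈ 2.2958.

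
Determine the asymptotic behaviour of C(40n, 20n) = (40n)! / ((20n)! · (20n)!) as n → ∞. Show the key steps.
C(40n, 20n) ~ (4)^(20n) · sqrt(1/(π·20n))

Write N = 20n. Apply Stirling to each factorial:
  (2N)! ~ sqrt(2π·2N) · (2N/e)^(2N),
  N! ~ sqrt(2π N) · (N/e)^N,
  (1N)! ~ sqrt(2π·1N) · (1N/e)^(1N).
The exponential factors combine to (2N)^(2N) / (N^N · (1N)^(1N)) = 2^(2N)/1^(1N) = (2^2/1^1)^N = (4)^N.
The square-root prefactors combine to sqrt(2π·2N) / (sqrt(2π N)·sqrt(2π·1N)) = sqrt(2 / (2π·1·N)) = sqrt(1/(π·20n)).
Substituting N = 20n: C(40n, 20n) ~ (4)^(20n) · sqrt(1/(π·20n)).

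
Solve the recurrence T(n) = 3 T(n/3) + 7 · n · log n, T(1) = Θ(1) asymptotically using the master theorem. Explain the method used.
T(n) = Θ(n · (log n)^2)

Here log_3 3 = 1 and f(n) = 7 · n · log n = Θ(n^(log_3 3) · (log n)^1). This is the extended Case 2 of the master theorem (f matches the critical exponent up to log factors), giving T(n) = Θ(n^(log_3 3) · (log n)^(1+1)) = Θ(n · (log n)^2).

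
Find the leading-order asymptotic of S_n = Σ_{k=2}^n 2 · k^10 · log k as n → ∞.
S_n ~ 2 · n^11 log n / 11 − 2 · n^11 / 121

By integral comparison, S_n = ∫_1^n 2 · x^10 · log x dx + O(n^10 · log n). For the integral, ∫ x^10 log x dx = n^11 log n / 11 − n^11/121 (integration by parts). Hence S_n ~ 2 · n^11 log n / 11 − 2 · n^11 / 121.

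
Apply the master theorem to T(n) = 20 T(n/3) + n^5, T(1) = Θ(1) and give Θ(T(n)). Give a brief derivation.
T(n) = Θ(n^5)

log_3 20 ≈ 2.727. f(n) = n^5 dominates n^(log_3 20) since 5 > 2.727, and the regularity condition a·f(n/b) = 20·(n/3)^5 = (20/243)·n^5 ≤ c·f(n) holds with c = 20/243 ≈ 0.0823 < 1. So this is Case 3: T(n) = Θ(f(n)) = Θ(n^5).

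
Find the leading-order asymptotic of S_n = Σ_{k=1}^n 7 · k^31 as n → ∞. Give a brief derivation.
S_n ~ 7 · n^32 / 32

By integral comparison (Euler-Maclaurin), Σ_{k=1}^n 7 · k^31 = 7 · ∫_0^n x^31 dx + O(n^31) = 7 · n^32/32 + O(n^31). (Equivalently, Faulhaber's formula gives the same leading term.)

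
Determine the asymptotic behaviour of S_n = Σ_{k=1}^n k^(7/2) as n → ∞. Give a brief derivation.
S_n ~ (2/9) · n^(9/2)

Integral comparison: Σ_{k=1}^n k^(7/2) = ∫_0^n x^(7/2) dx + O(n^(7/2)). The integral is n^(1 + 7/2) / (1 + 7/2) = n^((7+2)/2) / ((7+2)/2) = (2/9) · n^(9/2).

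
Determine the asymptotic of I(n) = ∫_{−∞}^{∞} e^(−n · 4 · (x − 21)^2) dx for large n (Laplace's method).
I(n) = sqrt(π/(4n))

Here φ(x) = 4 · (x − 21)^2 has its unique minimum at x* = 21 with φ(x*) = 0 and φ''(x*) = 8. Laplace's method gives
  I(n) ~ e^(−n φ(x*)) · sqrt(2π / (n · φ''(x*))) = sqrt(2π / (8n)) = sqrt(π/(4n)).
This is exact: substituting u = (x − 21)·sqrt(4n) gives I(n) = (1/sqrt(4n)) ∫_{−∞}^{∞} e^(−u^2) du = sqrt(π/(4n)).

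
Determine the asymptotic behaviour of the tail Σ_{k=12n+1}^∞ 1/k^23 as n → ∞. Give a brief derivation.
Σ_{k>12n} 1/k^23 ~ 1/(22 · (12n)^22)

Compare to the integral: ∫_{12n}^∞ x^(−23) dx = [−x^(−22)/22]_{12n}^∞ = 1/((23−1)·(12n)^22). Euler-Maclaurin then gives
  Σ_{k>12n} 1/k^23 = ∫_{12n}^∞ dx/x^23 − 1/(2·(12n)^23) + O(1/(12n)^24).
(Equivalently this is ζ(23) − Σ_{k≤12n} 1/k^23.)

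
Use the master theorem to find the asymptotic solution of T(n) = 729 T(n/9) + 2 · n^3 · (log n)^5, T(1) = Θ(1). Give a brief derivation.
T(n) = Θ(n^3 · (log n)^6)

Here log_9 729 = 3 and f(n) = 2 · n^3 · (log n)^5 = Θ(n^(log_9 729) · (log n)^5). This is the extended Case 2 of the master theorem (f matches the critical exponent up to log factors), giving T(n) = Θ(n^(log_9 729) · (log n)^(5+1)) = Θ(n^3 · (log n)^6).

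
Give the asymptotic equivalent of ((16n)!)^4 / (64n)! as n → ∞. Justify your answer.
((16n)!)^4/(64n)! ~ ((2π·16n)^(3/2) / 2) · 4^(−4·16n)  →  0

Write N = 16n. Stirling: N! ~ sqrt(2π N)(N/e)^N and (4N)! ~ sqrt(2π·4N)·(4N/e)^(4N).
  (N!)^4/(4N)! ~ (2π N)^(4/2) (N/e)^(4N) / [sqrt(2π·4N) (4N/e)^(4N)]
     = (2π N)^(4/2) / sqrt(2π·4N) · (N/(4N))^(4N)
     = (2π N)^((4−1)/2) / 2 · 4^(−4N).
Since 4^4 > 1, the factor 4^(−4N) decays exponentially, so the ratio → 0. Substituting N = 16n gives the stated form.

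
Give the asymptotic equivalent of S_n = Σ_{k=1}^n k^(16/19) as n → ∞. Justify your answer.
S_n ~ (19/35) · n^(35/19)

Integral comparison: Σ_{k=1}^n k^(16/19) = ∫_0^n x^(16/19) dx + O(n^(16/19)). The integral is n^(1 + 16/19) / (1 + 16/19) = n^((16+19)/19) / ((16+19)/19) = (19/35) · n^(35/19).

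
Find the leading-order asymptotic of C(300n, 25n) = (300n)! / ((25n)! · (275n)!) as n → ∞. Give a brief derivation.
C(300n, 25n) ~ (8916100448256/285311670611)^(25n) · sqrt(6/(11π·25n))

Write N = 25n. Apply Stirling to each factorial:
  (12N)! ~ sqrt(2π·12N) · (12N/e)^(12N),
  N! ~ sqrt(2π N) · (N/e)^N,
  (11N)! ~ sqrt(2π·11N) · (11N/e)^(11N).
The exponential factors combine to (12N)^(12N) / (N^N · (11N)^(11N)) = 12^(12N)/11^(11N) = (12^12/11^11)^N = (8916100448256/285311670611)^N.
The square-root prefactors combine to sqrt(2π·12N) / (sqrt(2π N)·sqrt(2π·11N)) = sqrt(12 / (2π·11·N)) = sqrt(6/(11π·25n)).
Substituting N = 25n: C(300n, 25n) ~ (8916100448256/285311670611)^(25n) · sqrt(6/(11π·25n)).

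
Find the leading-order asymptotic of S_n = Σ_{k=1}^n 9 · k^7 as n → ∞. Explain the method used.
S_n ~ 9 · n^8 / 8

By integral comparison (Euler-Maclaurin), Σ_{k=1}^n 9 · k^7 = 9 · ∫_0^n x^7 dx + O(n^7) = 9 · n^8/8 + O(n^7). (Equivalently, Faulhaber's formula gives the same leading term.)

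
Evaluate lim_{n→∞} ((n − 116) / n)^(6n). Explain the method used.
lim = e^(−696)

Rewrite as (1 − 116/n)^(6n). By the standard limit (1 + x/n)^n → e^x, we have (1 − 116/n)^n → e^(−116), and raising to the 6th power gives e^(−696).
More precisely, ln[(1 − 116/n)^(6n)] = 6n · ln(1 − 116/n) = 6n · (-116/n + O(1/n^2)) = -696 + O(1/n) → -696.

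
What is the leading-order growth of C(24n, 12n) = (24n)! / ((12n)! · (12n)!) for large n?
C(24n, 12n) ~ (4)^(12n) · sqrt(1/(π·12n))

Write N = 12n. Apply Stirling to each factorial:
  (2N)! ~ sqrt(2π·2N) · (2N/e)^(2N),
  N! ~ sqrt(2π N) · (N/e)^N,
  (1N)! ~ sqrt(2π·1N) · (1N/e)^(1N).
The exponential factors combine to (2N)^(2N) / (N^N · (1N)^(1N)) = 2^(2N)/1^(1N) = (2^2/1^1)^N = (4)^N.
The square-root prefactors combine to sqrt(2π·2N) / (sqrt(2π N)·sqrt(2π·1N)) = sqrt(2 / (2π·1·N)) = sqrt(1/(π·12n)).
Substituting N = 12n: C(24n, 12n) ~ (4)^(12n) · sqrt(1/(π·12n)).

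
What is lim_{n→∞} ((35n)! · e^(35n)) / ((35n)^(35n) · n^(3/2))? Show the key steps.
lim = 0

Stirling: (35n)! ~ sqrt(2π·35n) · (35n/e)^(35n). Hence
  (35n)! · e^(35n) / (35n)^(35n) ~ sqrt(2π·35n).
Dividing by n^(3/2): sqrt(2π·35n) / n^(3/2) = sqrt(2π·35) · n^((1−3)/2), so the expression behaves like sqrt(2π·35) · n^((1−3)/2) → 0.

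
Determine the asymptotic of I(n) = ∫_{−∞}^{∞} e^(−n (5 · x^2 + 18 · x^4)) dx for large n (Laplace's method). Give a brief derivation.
I(n) ~ sqrt(π/(5n))

φ(x) = 5 · x^2 + 18 · x^4 has its unique global minimum at x* = 0 (since φ'(x) = 10x + 72x^3 = 0 only at x = 0 for real x with both coefficients positive, and φ → ∞ as |x| → ∞). At x* = 0, φ(0) = 0 and φ''(0) = 10. Laplace's method then gives
  I(n) ~ sqrt(2π / (n · φ''(0))) · e^(−n φ(0)) = sqrt(2π / (10n)) = sqrt(π/(5n)).
The 18 · x^4 term contributes only at subleading order (an O(1/n) relative correction).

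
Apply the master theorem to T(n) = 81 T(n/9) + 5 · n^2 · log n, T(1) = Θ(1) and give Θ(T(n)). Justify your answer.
T(n) = Θ(n^2 · (log n)^2)

Here log_9 81 = 2 and f(n) = 5 · n^2 · log n = Θ(n^(log_9 81) · (log n)^1). This is the extended Case 2 of the master theorem (f matches the critical exponent up to log factors), giving T(n) = Θ(n^(log_9 81) · (log n)^(1+1)) = Θ(n^2 · (log n)^2).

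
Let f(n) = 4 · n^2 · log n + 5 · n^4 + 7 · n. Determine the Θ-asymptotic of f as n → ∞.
f(n) ∈ Θ(n^4)

Compare the terms by growth order. For large n, n^a · (log n)^b dominates n^a' · (log n)^b' iff a > a', or (a = a' and b > b'). Ranking the 3 terms shows the dominant one is 5 · n^4. Hence f(n) ∈ Θ(n^4).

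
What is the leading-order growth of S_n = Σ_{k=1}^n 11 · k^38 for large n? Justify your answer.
S_n ~ 11 · n^39 / 39

By integral comparison (Euler-Maclaurin), Σ_{k=1}^n 11 · k^38 = 11 · ∫_0^n x^38 dx + O(n^38) = 11 · n^39/39 + O(n^38). (Equivalently, Faulhaber's formula gives the same leading term.)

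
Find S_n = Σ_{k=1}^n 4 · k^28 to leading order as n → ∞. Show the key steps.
S_n ~ 4 · n^29 / 29

By integral comparison (Euler-Maclaurin), Σ_{k=1}^n 4 · k^28 = 4 · ∫_0^n x^28 dx + O(n^28) = 4 · n^29/29 + O(n^28). (Equivalently, Faulhaber's formula gives the same leading term.)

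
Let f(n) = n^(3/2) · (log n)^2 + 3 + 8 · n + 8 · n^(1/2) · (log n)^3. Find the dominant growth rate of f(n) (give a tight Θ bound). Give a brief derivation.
f(n) ∈ Θ(n^(3/2) · (log n)^2)

Compare the terms by growth order. For large n, n^a · (log n)^b dominates n^a' · (log n)^b' iff a > a', or (a = a' and b > b'). Ranking the 4 terms shows the dominant one is n^(3/2) · (log n)^2. Hence f(n) ∈ Θ(n^(3/2) · (log n)^2).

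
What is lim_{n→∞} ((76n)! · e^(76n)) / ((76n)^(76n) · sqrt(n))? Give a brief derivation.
lim = sqrt(2π·76)

Stirling: (76n)! ~ sqrt(2π·76n) · (76n/e)^(76n). Hence
  (76n)! · e^(76n) / (76n)^(76n) ~ sqrt(2π·76n).
Dividing by sqrt(n): sqrt(2π·76n) / sqrt(n) = sqrt(2π·76) · n^((1−1)/2), so the limit is sqrt(2π·76).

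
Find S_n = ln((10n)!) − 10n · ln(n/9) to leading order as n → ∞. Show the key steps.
S_n ~ 10n · (ln 90 − 1) + O(ln n)

Stirling: ln((10n)!) = 10n ln(10n) − 10n + O(ln n).
  S_n = 10n ln(10n) − 10n − 10n ln(n/9) + O(ln n)
      = 10n ln(10n) − 10n ln n + 10n ln 9 − 10n + O(ln n)
      = 10n ln 10 + 10n ln 9 − 10n + O(ln n)
      = 10n (ln 90 − 1) + O(ln n).
Numerically ln(90) − 1 ≈ 3.4998.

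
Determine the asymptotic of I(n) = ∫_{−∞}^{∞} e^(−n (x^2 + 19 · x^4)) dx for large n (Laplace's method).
I(n) ~ sqrt(π/n)

φ(x) = x^2 + 19 · x^4 has its unique global minimum at x* = 0 (since φ'(x) = 2x + 76x^3 = 0 only at x = 0 for real x with both coefficients positive, and φ → ∞ as |x| → ∞). At x* = 0, φ(0) = 0 and φ''(0) = 2. Laplace's method then gives
  I(n) ~ sqrt(2π / (n · φ''(0))) · e^(−n φ(0)) = sqrt(2π / (2n)) = sqrt(π/n).
The 19 · x^4 term contributes only at subleading order (an O(1/n) relative correction).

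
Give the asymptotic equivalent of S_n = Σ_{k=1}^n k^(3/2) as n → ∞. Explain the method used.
S_n ~ (2/5) · n^(5/2)

Integral comparison: Σ_{k=1}^n k^(3/2) = ∫_0^n x^(3/2) dx + O(n^(3/2)). The integral is n^(1 + 3/2) / (1 + 3/2) = n^((3+2)/2) / ((3+2)/2) = (2/5) · n^(5/2).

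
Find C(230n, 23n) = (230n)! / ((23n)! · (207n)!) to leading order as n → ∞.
C(230n, 23n) ~ (10000000000/387420489)^(23n) · sqrt(5/(9π·23n))

Write N = 23n. Apply Stirling to each factorial:
  (10N)! ~ sqrt(2π·10N) · (10N/e)^(10N),
  N! ~ sqrt(2π N) · (N/e)^N,
  (9N)! ~ sqrt(2π·9N) · (9N/e)^(9N).
The exponential factors combine to (10N)^(10N) / (N^N · (9N)^(9N)) = 10^(10N)/9^(9N) = (10^10/9^9)^N = (10000000000/387420489)^N.
The square-root prefactors combine to sqrt(2π·10N) / (sqrt(2π N)·sqrt(2π·9N)) = sqrt(10 / (2π·9·N)) = sqrt(5/(9π·23n)).
Substituting N = 23n: C(230n, 23n) ~ (10000000000/387420489)^(23n) · sqrt(5/(9π·23n)).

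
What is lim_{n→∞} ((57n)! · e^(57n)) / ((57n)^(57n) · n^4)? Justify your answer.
lim = 0

Stirling: (57n)! ~ sqrt(2π·57n) · (57n/e)^(57n). Hence
  (57n)! · e^(57n) / (57n)^(57n) ~ sqrt(2π·57n).
Dividing by n^4: sqrt(2π·57n) / n^4 = sqrt(2π·57) · n^((1−8)/2), so the expression behaves like sqrt(2π·57) · n^((1−8)/2) → 0.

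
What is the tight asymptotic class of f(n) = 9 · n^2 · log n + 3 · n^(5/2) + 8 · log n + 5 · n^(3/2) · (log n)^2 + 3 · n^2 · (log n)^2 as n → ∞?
f(n) ∈ Θ(n^(5/2))

Compare the terms by growth order. For large n, n^a · (log n)^b dominates n^a' · (log n)^b' iff a > a', or (a = a' and b > b'). Ranking the 5 terms shows the dominant one is 3 · n^(5/2). Hence f(n) ∈ Θ(n^(5/2)).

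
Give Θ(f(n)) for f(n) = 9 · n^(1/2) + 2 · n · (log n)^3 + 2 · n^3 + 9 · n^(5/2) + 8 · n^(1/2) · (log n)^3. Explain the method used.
f(n) ∈ Θ(n^3)

Compare the terms by growth order. For large n, n^a · (log n)^b dominates n^a' · (log n)^b' iff a > a', or (a = a' and b > b'). Ranking the 5 terms shows the dominant one is 2 · n^3. Hence f(n) ∈ Θ(n^3).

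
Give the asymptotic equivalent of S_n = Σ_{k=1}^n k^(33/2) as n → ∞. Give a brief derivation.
S_n ~ (2/35) · n^(35/2)

Integral comparison: Σ_{k=1}^n k^(33/2) = ∫_0^n x^(33/2) dx + O(n^(33/2)). The integral is n^(1 + 33/2) / (1 + 33/2) = n^((33+2)/2) / ((33+2)/2) = (2/35) · n^(35/2).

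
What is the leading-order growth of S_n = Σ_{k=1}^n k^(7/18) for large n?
S_n ~ (18/25) · n^(25/18)

Integral comparison: Σ_{k=1}^n k^(7/18) = ∫_0^n x^(7/18) dx + O(n^(7/18)). The integral is n^(1 + 7/18) / (1 + 7/18) = n^((7+18)/18) / ((7+18)/18) = (18/25) · n^(25/18).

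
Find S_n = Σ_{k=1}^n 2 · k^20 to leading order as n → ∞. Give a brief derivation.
S_n ~ 2 · n^21 / 21

By integral comparison (Euler-Maclaurin), Σ_{k=1}^n 2 · k^20 = 2 · ∫_0^n x^20 dx + O(n^20) = 2 · n^21/21 + O(n^20). (Equivalently, Faulhaber's formula gives the same leading term.)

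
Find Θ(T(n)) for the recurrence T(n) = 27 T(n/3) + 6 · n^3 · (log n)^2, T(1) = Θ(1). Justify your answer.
T(n) = Θ(n^3 · (log n)^3)

Here log_3 27 = 3 and f(n) = 6 · n^3 · (log n)^2 = Θ(n^(log_3 27) · (log n)^2). This is the extended Case 2 of the master theorem (f matches the critical exponent up to log factors), giving T(n) = Θ(n^(log_3 27) · (log n)^(2+1)) = Θ(n^3 · (log n)^3).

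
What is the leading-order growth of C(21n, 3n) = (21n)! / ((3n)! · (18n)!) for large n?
C(21n, 3n) ~ (823543/46656)^(3n) · sqrt(7/(12π·3n))

Write N = 3n. Apply Stirling to each factorial:
  (7N)! ~ sqrt(2π·7N) · (7N/e)^(7N),
  N! ~ sqrt(2π N) · (N/e)^N,
  (6N)! ~ sqrt(2π·6N) · (6N/e)^(6N).
The exponential factors combine to (7N)^(7N) / (N^N · (6N)^(6N)) = 7^(7N)/6^(6N) = (7^7/6^6)^N = (823543/46656)^N.
The square-root prefactors combine to sqrt(2π·7N) / (sqrt(2π N)·sqrt(2π·6N)) = sqrt(7 / (2π·6·N)) = sqrt(7/(12π·3n)).
Substituting N = 3n: C(21n, 3n) ~ (823543/46656)^(3n) · sqrt(7/(12π·3n)).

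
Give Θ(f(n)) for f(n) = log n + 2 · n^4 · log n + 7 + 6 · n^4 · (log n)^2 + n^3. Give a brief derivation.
f(n) ∈ Θ(n^4 · (log n)^2)

Compare the terms by growth order. For large n, n^a · (log n)^b dominates n^a' · (log n)^b' iff a > a', or (a = a' and b > b'). Ranking the 5 terms shows the dominant one is 6 · n^4 · (log n)^2. Hence f(n) ∈ Θ(n^4 · (log n)^2).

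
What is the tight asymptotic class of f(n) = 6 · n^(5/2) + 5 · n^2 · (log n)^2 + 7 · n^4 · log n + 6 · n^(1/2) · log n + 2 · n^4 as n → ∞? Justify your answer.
f(n) ∈ Θ(n^4 · log n)

Compare the terms by growth order. For large n, n^a · (log n)^b dominates n^a' · (log n)^b' iff a > a', or (a = a' and b > b'). Ranking the 5 terms shows the dominant one is 7 · n^4 · log n. Hence f(n) ∈ Θ(n^4 · log n).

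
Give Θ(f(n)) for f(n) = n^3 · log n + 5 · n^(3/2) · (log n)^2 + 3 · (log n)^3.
f(n) ∈ Θ(n^3 · log n)

Compare the terms by growth order. For large n, n^a · (log n)^b dominates n^a' · (log n)^b' iff a > a', or (a = a' and b > b'). Ranking the 3 terms shows the dominant one is n^3 · log n. Hence f(n) ∈ Θ(n^3 · log n).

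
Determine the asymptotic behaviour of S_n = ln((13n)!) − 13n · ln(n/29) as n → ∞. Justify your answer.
S_n ~ 13n · (ln 377 − 1) + O(ln n)

Stirling: ln((13n)!) = 13n ln(13n) − 13n + O(ln n).
  S_n = 13n ln(13n) − 13n − 13n ln(n/29) + O(ln n)
      = 13n ln(13n) − 13n ln n + 13n ln 29 − 13n + O(ln n)
      = 13n ln 13 + 13n ln 29 − 13n + O(ln n)
      = 13n (ln 377 − 1) + O(ln n).
Numerically ln(377) − 1 ≈ 4.9322.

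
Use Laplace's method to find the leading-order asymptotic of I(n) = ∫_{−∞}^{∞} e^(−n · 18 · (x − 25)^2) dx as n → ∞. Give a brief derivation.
I(n) = sqrt(π/(18n))

Here φ(x) = 18 · (x − 25)^2 has its unique minimum at x* = 25 with φ(x*) = 0 and φ''(x*) = 36. Laplace's method gives
  I(n) ~ e^(−n φ(x*)) · sqrt(2π / (n · φ''(x*))) = sqrt(2π / (36n)) = sqrt(π/(18n)).
This is exact: substituting u = (x − 25)·sqrt(18n) gives I(n) = (1/sqrt(18n)) ∫_{−∞}^{∞} e^(−u^2) du = sqrt(π/(18n)).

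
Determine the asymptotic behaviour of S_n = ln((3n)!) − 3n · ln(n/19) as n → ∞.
S_n ~ 3n · (ln 57 − 1) + O(ln n)

Stirling: ln((3n)!) = 3n ln(3n) − 3n + O(ln n).
  S_n = 3n ln(3n) − 3n − 3n ln(n/19) + O(ln n)
      = 3n ln(3n) − 3n ln n + 3n ln 19 − 3n + O(ln n)
      = 3n ln 3 + 3n ln 19 − 3n + O(ln n)
      = 3n (ln 57 − 1) + O(ln n).
Numerically ln(57) − 1 ≈ 3.0431.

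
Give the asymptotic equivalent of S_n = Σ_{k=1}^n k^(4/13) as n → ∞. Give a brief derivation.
S_n ~ (13/17) · n^(17/13)

Integral comparison: Σ_{k=1}^n k^(4/13) = ∫_0^n x^(4/13) dx + O(n^(4/13)). The integral is n^(1 + 4/13) / (1 + 4/13) = n^((4+13)/13) / ((4+13)/13) = (13/17) · n^(17/13).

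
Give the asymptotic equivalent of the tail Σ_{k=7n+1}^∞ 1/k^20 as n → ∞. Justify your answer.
Σ_{k>7n} 1/k^20 ~ 1/(19 · (7n)^19)

Compare to the integral: ∫_{7n}^∞ x^(−20) dx = [−x^(−19)/19]_{7n}^∞ = 1/((20−1)·(7n)^19). Euler-Maclaurin then gives
  Σ_{k>7n} 1/k^20 = ∫_{7n}^∞ dx/x^20 − 1/(2·(7n)^20) + O(1/(7n)^21).
(Equivalently this is ζ(20) − Σ_{k≤7n} 1/k^20.)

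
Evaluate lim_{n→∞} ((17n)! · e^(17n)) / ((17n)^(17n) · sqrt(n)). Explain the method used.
lim = sqrt(2π·17)

Stirling: (17n)! ~ sqrt(2π·17n) · (17n/e)^(17n). Hence
  (17n)! · e^(17n) / (17n)^(17n) ~ sqrt(2π·17n).
Dividing by sqrt(n): sqrt(2π·17n) / sqrt(n) = sqrt(2π·17) · n^((1−1)/2), so the limit is sqrt(2π·17).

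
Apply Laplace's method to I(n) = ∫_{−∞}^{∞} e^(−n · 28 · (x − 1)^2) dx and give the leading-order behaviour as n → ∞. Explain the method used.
I(n) = sqrt(π/(28n))

Here φ(x) = 28 · (x − 1)^2 has its unique minimum at x* = 1 with φ(x*) = 0 and φ''(x*) = 56. Laplace's method gives
  I(n) ~ e^(−n φ(x*)) · sqrt(2π / (n · φ''(x*))) = sqrt(2π / (56n)) = sqrt(π/(28n)).
This is exact: substituting u = (x − 1)·sqrt(28n) gives I(n) = (1/sqrt(28n)) ∫_{−∞}^{∞} e^(−u^2) du = sqrt(π/(28n)).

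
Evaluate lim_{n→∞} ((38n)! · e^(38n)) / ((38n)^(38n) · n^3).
lim = 0

Stirling: (38n)! ~ sqrt(2π·38n) · (38n/e)^(38n). Hence
  (38n)! · e^(38n) / (38n)^(38n) ~ sqrt(2π·38n).
Dividing by n^3: sqrt(2π·38n) / n^3 = sqrt(2π·38) · n^((1−6)/2), so the expression behaves like sqrt(2π·38) · n^((1−6)/2) → 0.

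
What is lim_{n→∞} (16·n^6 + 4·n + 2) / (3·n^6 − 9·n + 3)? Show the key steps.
lim = 16/3

For large n the leading n^6 terms dominate both numerator and denominator. Dividing top and bottom by n^6, every other term tends to 0, leaving 16/3.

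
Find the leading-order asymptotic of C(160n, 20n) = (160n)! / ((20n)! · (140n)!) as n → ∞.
C(160n, 20n) ~ (16777216/823543)^(20n) · sqrt(4/(7π·20n))

Write N = 20n. Apply Stirling to each factorial:
  (8N)! ~ sqrt(2π·8N) · (8N/e)^(8N),
  N! ~ sqrt(2π N) · (N/e)^N,
  (7N)! ~ sqrt(2π·7N) · (7N/e)^(7N).
The exponential factors combine to (8N)^(8N) / (N^N · (7N)^(7N)) = 8^(8N)/7^(7N) = (8^8/7^7)^N = (16777216/823543)^N.
The square-root prefactors combine to sqrt(2π·8N) / (sqrt(2π N)·sqrt(2π·7N)) = sqrt(8 / (2π·7·N)) = sqrt(4/(7π·20n)).
Substituting N = 20n: C(160n, 20n) ~ (16777216/823543)^(20n) · sqrt(4/(7π·20n)).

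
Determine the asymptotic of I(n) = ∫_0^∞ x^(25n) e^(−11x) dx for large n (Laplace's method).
I(n) ~ (sqrt(2π·25n) / 11) · (25n/(11e))^(25n)

Write the integrand as exp(25n ln x − 11x) and set f(x) = 25n ln x − 11x. Then f'(x) = 25n/x − 11 = 0 at x* = 25n/11, and f''(x*) = −25n/x*^2 = −11^2/(25n). Laplace's method (interior maximum) gives
  I(n) ~ e^(f(x*)) · sqrt(2π / |f''(x*)|)
        = exp(25n ln(25n/11) − 25n) · sqrt(2π · 25n / 11^2)
        = (25n/11)^(25n) e^(−25n) · sqrt(2π·25n) / 11
        = (sqrt(2π·25n) / 11) · (25n/(11e))^(25n).
This matches Γ(25n+1)/11^(25n+1) with Stirling applied to Γ.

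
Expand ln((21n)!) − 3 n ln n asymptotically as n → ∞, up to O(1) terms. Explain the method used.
ln((21n)!) − 3 n ln n = 18 n ln n + 21(ln 21 − 1) n + (1/2) ln(2π·21n) + O(1/n)

Stirling: ln((21n)!) = 21n ln(21n) − 21n + (1/2) ln(2π·21n) + O(1/n).
Expand 21n ln(21n) = 21n (ln n + ln 21) = 21n ln n + 21n ln 21.
Subtract 3n ln n: leading term is (21 − 3) n ln n = 18 n ln n. The next term is 21n ln 21 − 21n = 21(ln 21 − 1) n. Then the (1/2) ln(2π·21n) correction.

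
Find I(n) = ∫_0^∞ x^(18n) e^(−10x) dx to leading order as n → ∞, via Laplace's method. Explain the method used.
I(n) ~ (sqrt(2π·18n) / 10) · (18n/(10e))^(18n)

Write the integrand as exp(18n ln x − 10x) and set f(x) = 18n ln x − 10x. Then f'(x) = 18n/x − 10 = 0 at x* = 18n/10, and f''(x*) = −18n/x*^2 = −10^2/(18n). Laplace's method (interior maximum) gives
  I(n) ~ e^(f(x*)) · sqrt(2π / |f''(x*)|)
        = exp(18n ln(18n/10) − 18n) · sqrt(2π · 18n / 10^2)
        = (18n/10)^(18n) e^(−18n) · sqrt(2π·18n) / 10
        = (sqrt(2π·18n) / 10) · (18n/(10e))^(18n).
This matches Γ(18n+1)/10^(18n+1) with Stirling applied to Γ.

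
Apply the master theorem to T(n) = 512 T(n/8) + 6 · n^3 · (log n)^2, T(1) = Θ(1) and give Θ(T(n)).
T(n) = Θ(n^3 · (log n)^3)

Here log_8 512 = 3 and f(n) = 6 · n^3 · (log n)^2 = Θ(n^(log_8 512) · (log n)^2). This is the extended Case 2 of the master theorem (f matches the critical exponent up to log factors), giving T(n) = Θ(n^(log_8 512) · (log n)^(2+1)) = Θ(n^3 · (log n)^3).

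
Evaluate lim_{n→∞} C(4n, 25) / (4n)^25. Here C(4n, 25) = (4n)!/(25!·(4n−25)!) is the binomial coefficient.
lim = 1/25! = 1/15511210043330985984000000

With N = 4n → ∞: C(N, 25) / N^25 = [N(N−1)…(N−24)] / (25! · N^25) = (1/25!) · 1 · (1 − 1/(4n)) · … · (1 − 24/(4n)). Each factor → 1 as N → ∞, so the limit is 1/25! = 1/15511210043330985984000000.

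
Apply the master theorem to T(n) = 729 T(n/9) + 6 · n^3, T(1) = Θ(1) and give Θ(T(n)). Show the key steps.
T(n) = Θ(n^3 log n)

log_9 729 = 3, and f(n) = 6 · n^3 = Θ(n^(log_9 729)). This is Case 2 of the master theorem: T(n) = Θ(f(n) · log n) = Θ(n^3 log n).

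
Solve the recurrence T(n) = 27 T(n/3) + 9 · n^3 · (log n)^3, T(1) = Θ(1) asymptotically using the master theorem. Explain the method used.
T(n) = Θ(n^3 · (log n)^4)

Here log_3 27 = 3 and f(n) = 9 · n^3 · (log n)^3 = Θ(n^(log_3 27) · (log n)^3). This is the extended Case 2 of the master theorem (f matches the critical exponent up to log factors), giving T(n) = Θ(n^(log_3 27) · (log n)^(3+1)) = Θ(n^3 · (log n)^4).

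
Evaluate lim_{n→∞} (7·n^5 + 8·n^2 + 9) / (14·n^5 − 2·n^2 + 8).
lim = 7/14 = 1/2

For large n the leading n^5 terms dominate both numerator and denominator. Dividing top and bottom by n^5, every other term tends to 0, leaving 7/14 = 1/2.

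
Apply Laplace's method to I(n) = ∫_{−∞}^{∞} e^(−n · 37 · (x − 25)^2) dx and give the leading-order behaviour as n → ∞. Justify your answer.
I(n) = sqrt(π/(37n))

Here φ(x) = 37 · (x − 25)^2 has its unique minimum at x* = 25 with φ(x*) = 0 and φ''(x*) = 74. Laplace's method gives
  I(n) ~ e^(−n φ(x*)) · sqrt(2π / (n · φ''(x*))) = sqrt(2π / (74n)) = sqrt(π/(37n)).
This is exact: substituting u = (x − 25)·sqrt(37n) gives I(n) = (1/sqrt(37n)) ∫_{−∞}^{∞} e^(−u^2) du = sqrt(π/(37n)).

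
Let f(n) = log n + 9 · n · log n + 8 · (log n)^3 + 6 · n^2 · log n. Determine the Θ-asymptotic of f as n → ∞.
f(n) ∈ Θ(n^2 · log n)

Compare the terms by growth order. For large n, n^a · (log n)^b dominates n^a' · (log n)^b' iff a > a', or (a = a' and b > b'). Ranking the 4 terms shows the dominant one is 6 · n^2 · log n. Hence f(n) ∈ Θ(n^2 · log n).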